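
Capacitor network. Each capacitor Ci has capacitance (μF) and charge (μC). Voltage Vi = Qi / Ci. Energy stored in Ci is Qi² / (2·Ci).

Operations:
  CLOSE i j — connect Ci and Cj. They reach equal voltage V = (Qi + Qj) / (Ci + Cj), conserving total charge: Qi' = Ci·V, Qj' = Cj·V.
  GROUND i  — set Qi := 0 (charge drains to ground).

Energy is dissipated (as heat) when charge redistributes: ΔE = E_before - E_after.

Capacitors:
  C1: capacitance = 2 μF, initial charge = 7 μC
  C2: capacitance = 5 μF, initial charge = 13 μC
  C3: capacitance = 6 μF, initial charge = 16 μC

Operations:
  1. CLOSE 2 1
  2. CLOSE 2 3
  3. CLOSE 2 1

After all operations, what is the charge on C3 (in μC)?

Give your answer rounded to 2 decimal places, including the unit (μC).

Initial: C1(2μF, Q=7μC, V=3.50V), C2(5μF, Q=13μC, V=2.60V), C3(6μF, Q=16μC, V=2.67V)
Op 1: CLOSE 2-1: Q_total=20.00, C_total=7.00, V=2.86; Q2=14.29, Q1=5.71; dissipated=0.579
Op 2: CLOSE 2-3: Q_total=30.29, C_total=11.00, V=2.75; Q2=13.77, Q3=16.52; dissipated=0.049
Op 3: CLOSE 2-1: Q_total=19.48, C_total=7.00, V=2.78; Q2=13.91, Q1=5.57; dissipated=0.008
Final charges: Q1=5.57, Q2=13.91, Q3=16.52

Answer: 16.52 μC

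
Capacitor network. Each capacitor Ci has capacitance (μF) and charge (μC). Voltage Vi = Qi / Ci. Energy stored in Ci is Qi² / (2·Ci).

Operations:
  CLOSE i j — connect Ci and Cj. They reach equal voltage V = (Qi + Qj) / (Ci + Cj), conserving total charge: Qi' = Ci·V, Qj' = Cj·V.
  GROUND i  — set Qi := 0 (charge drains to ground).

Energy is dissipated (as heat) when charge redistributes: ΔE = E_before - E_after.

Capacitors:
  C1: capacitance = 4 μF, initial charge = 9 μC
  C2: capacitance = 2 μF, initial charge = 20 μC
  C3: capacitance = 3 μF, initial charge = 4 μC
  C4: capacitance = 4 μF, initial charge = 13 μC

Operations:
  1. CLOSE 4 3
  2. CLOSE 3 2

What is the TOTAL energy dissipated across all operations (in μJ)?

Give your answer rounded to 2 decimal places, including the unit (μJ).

Initial: C1(4μF, Q=9μC, V=2.25V), C2(2μF, Q=20μC, V=10.00V), C3(3μF, Q=4μC, V=1.33V), C4(4μF, Q=13μC, V=3.25V)
Op 1: CLOSE 4-3: Q_total=17.00, C_total=7.00, V=2.43; Q4=9.71, Q3=7.29; dissipated=3.149
Op 2: CLOSE 3-2: Q_total=27.29, C_total=5.00, V=5.46; Q3=16.37, Q2=10.91; dissipated=34.396
Total dissipated: 37.545 μJ

Answer: 37.54 μJ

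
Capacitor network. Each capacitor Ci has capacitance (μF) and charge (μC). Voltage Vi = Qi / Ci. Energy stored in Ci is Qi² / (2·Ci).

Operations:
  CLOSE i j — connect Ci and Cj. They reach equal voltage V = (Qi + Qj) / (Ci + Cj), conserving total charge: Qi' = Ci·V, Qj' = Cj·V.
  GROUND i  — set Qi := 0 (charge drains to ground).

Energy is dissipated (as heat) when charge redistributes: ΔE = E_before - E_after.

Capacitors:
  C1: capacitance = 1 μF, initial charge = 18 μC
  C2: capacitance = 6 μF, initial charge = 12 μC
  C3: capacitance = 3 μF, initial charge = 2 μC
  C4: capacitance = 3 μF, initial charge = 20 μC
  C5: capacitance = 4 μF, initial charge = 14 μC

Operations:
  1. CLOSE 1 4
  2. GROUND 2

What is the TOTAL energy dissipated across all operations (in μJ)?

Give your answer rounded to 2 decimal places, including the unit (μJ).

Initial: C1(1μF, Q=18μC, V=18.00V), C2(6μF, Q=12μC, V=2.00V), C3(3μF, Q=2μC, V=0.67V), C4(3μF, Q=20μC, V=6.67V), C5(4μF, Q=14μC, V=3.50V)
Op 1: CLOSE 1-4: Q_total=38.00, C_total=4.00, V=9.50; Q1=9.50, Q4=28.50; dissipated=48.167
Op 2: GROUND 2: Q2=0; energy lost=12.000
Total dissipated: 60.167 μJ

Answer: 60.17 μJ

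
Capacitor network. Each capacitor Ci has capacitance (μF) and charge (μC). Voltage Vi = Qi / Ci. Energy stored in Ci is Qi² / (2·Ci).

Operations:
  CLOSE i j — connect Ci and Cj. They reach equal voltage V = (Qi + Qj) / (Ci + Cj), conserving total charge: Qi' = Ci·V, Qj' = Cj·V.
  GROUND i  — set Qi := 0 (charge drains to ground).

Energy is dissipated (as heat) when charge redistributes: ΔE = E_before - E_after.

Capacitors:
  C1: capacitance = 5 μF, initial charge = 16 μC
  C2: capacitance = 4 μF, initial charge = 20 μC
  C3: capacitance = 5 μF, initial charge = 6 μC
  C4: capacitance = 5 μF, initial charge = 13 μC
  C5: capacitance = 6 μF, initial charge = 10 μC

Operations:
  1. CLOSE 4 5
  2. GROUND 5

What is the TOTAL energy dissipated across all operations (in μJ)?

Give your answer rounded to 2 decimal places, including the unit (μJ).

Answer: 14.30 μJ

Derivation:
Initial: C1(5μF, Q=16μC, V=3.20V), C2(4μF, Q=20μC, V=5.00V), C3(5μF, Q=6μC, V=1.20V), C4(5μF, Q=13μC, V=2.60V), C5(6μF, Q=10μC, V=1.67V)
Op 1: CLOSE 4-5: Q_total=23.00, C_total=11.00, V=2.09; Q4=10.45, Q5=12.55; dissipated=1.188
Op 2: GROUND 5: Q5=0; energy lost=13.116
Total dissipated: 14.304 μJ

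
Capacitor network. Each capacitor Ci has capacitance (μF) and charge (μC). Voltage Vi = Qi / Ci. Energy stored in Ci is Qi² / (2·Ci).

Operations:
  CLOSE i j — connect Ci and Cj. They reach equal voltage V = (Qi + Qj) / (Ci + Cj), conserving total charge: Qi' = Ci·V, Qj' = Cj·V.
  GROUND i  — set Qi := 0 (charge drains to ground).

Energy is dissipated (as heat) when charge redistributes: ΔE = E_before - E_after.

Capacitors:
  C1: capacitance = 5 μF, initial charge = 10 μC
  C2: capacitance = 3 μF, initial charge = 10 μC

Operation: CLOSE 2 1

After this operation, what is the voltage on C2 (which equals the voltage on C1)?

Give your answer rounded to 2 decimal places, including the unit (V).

Answer: 2.50 V

Derivation:
Initial: C1(5μF, Q=10μC, V=2.00V), C2(3μF, Q=10μC, V=3.33V)
Op 1: CLOSE 2-1: Q_total=20.00, C_total=8.00, V=2.50; Q2=7.50, Q1=12.50; dissipated=1.667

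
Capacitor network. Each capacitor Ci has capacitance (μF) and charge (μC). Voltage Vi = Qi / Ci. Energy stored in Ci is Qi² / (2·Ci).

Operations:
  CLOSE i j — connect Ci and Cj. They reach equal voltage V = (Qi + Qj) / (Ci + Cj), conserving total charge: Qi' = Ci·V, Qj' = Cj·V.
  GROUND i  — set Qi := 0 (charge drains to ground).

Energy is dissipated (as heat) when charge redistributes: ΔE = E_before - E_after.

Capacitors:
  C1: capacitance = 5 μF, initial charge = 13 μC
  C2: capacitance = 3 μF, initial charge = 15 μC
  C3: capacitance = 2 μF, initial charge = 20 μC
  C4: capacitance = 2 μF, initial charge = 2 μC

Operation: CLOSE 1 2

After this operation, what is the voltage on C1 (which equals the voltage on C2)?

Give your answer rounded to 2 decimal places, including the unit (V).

Initial: C1(5μF, Q=13μC, V=2.60V), C2(3μF, Q=15μC, V=5.00V), C3(2μF, Q=20μC, V=10.00V), C4(2μF, Q=2μC, V=1.00V)
Op 1: CLOSE 1-2: Q_total=28.00, C_total=8.00, V=3.50; Q1=17.50, Q2=10.50; dissipated=5.400

Answer: 3.50 V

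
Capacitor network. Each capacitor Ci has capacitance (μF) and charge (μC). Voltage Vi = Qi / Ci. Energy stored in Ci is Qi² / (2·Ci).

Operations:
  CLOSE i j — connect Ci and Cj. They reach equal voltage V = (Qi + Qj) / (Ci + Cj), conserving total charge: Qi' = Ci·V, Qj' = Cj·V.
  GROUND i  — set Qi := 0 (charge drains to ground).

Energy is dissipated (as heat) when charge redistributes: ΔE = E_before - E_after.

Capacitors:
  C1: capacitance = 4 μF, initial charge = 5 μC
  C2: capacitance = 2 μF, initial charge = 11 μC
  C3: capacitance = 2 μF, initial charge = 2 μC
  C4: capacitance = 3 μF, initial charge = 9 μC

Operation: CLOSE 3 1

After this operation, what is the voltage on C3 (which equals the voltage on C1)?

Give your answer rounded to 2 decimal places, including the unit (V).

Initial: C1(4μF, Q=5μC, V=1.25V), C2(2μF, Q=11μC, V=5.50V), C3(2μF, Q=2μC, V=1.00V), C4(3μF, Q=9μC, V=3.00V)
Op 1: CLOSE 3-1: Q_total=7.00, C_total=6.00, V=1.17; Q3=2.33, Q1=4.67; dissipated=0.042

Answer: 1.17 V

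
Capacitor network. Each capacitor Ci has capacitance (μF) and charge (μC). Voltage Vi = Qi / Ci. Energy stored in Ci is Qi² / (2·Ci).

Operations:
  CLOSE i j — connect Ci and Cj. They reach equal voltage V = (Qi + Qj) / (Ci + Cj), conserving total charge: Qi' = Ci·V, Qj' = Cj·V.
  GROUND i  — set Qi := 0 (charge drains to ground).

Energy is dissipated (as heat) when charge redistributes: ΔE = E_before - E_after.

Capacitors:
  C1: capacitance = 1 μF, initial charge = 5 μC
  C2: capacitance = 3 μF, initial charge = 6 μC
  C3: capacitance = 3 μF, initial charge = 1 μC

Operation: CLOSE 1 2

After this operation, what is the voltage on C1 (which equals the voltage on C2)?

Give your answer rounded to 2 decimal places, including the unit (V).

Initial: C1(1μF, Q=5μC, V=5.00V), C2(3μF, Q=6μC, V=2.00V), C3(3μF, Q=1μC, V=0.33V)
Op 1: CLOSE 1-2: Q_total=11.00, C_total=4.00, V=2.75; Q1=2.75, Q2=8.25; dissipated=3.375

Answer: 2.75 V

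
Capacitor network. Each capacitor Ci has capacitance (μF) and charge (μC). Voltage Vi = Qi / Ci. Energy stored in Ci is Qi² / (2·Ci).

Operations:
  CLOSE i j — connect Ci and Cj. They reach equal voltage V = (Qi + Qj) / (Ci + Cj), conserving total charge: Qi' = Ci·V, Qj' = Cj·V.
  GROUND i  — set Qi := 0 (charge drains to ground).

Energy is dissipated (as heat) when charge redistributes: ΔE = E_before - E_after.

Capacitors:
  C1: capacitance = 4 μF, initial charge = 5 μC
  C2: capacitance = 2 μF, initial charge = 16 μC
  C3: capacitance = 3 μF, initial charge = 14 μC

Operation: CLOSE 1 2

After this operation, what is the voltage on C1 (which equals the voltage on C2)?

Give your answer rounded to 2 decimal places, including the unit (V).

Initial: C1(4μF, Q=5μC, V=1.25V), C2(2μF, Q=16μC, V=8.00V), C3(3μF, Q=14μC, V=4.67V)
Op 1: CLOSE 1-2: Q_total=21.00, C_total=6.00, V=3.50; Q1=14.00, Q2=7.00; dissipated=30.375

Answer: 3.50 V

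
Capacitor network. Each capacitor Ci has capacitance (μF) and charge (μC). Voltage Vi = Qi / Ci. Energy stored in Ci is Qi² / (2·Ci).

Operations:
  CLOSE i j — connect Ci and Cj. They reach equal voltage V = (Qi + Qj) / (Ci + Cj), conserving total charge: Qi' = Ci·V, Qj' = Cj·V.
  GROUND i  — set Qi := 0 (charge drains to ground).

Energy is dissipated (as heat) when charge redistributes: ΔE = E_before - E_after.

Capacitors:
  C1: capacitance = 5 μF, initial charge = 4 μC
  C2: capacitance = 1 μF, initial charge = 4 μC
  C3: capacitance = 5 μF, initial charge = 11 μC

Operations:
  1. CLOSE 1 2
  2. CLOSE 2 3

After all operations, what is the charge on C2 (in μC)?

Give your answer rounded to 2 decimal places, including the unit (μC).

Answer: 2.06 μC

Derivation:
Initial: C1(5μF, Q=4μC, V=0.80V), C2(1μF, Q=4μC, V=4.00V), C3(5μF, Q=11μC, V=2.20V)
Op 1: CLOSE 1-2: Q_total=8.00, C_total=6.00, V=1.33; Q1=6.67, Q2=1.33; dissipated=4.267
Op 2: CLOSE 2-3: Q_total=12.33, C_total=6.00, V=2.06; Q2=2.06, Q3=10.28; dissipated=0.313
Final charges: Q1=6.67, Q2=2.06, Q3=10.28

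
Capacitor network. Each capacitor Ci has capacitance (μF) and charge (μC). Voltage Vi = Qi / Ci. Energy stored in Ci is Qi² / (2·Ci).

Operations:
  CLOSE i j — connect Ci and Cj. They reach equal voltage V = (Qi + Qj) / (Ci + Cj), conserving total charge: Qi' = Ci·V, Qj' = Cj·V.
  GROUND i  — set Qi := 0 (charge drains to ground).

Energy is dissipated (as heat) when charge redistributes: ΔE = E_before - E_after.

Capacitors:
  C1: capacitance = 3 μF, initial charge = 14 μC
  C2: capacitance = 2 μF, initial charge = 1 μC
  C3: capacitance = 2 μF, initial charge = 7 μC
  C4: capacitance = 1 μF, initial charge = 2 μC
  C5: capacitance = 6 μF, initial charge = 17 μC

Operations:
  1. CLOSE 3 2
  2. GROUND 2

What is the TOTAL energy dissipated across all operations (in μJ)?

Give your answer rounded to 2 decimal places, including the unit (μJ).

Initial: C1(3μF, Q=14μC, V=4.67V), C2(2μF, Q=1μC, V=0.50V), C3(2μF, Q=7μC, V=3.50V), C4(1μF, Q=2μC, V=2.00V), C5(6μF, Q=17μC, V=2.83V)
Op 1: CLOSE 3-2: Q_total=8.00, C_total=4.00, V=2.00; Q3=4.00, Q2=4.00; dissipated=4.500
Op 2: GROUND 2: Q2=0; energy lost=4.000
Total dissipated: 8.500 μJ

Answer: 8.50 μJ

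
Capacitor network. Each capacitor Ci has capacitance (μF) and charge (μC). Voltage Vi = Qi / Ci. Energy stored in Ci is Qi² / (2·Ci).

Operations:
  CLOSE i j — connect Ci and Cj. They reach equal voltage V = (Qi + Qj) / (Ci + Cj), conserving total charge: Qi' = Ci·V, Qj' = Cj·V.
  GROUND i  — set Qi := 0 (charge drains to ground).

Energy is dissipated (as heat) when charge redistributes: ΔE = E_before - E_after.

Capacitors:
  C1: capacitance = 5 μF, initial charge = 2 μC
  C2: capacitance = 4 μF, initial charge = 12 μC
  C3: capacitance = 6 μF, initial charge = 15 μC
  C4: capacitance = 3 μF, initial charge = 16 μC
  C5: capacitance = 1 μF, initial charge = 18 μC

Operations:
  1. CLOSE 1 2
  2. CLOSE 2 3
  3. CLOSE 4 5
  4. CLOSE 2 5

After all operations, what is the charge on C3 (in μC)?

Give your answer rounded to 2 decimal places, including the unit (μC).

Initial: C1(5μF, Q=2μC, V=0.40V), C2(4μF, Q=12μC, V=3.00V), C3(6μF, Q=15μC, V=2.50V), C4(3μF, Q=16μC, V=5.33V), C5(1μF, Q=18μC, V=18.00V)
Op 1: CLOSE 1-2: Q_total=14.00, C_total=9.00, V=1.56; Q1=7.78, Q2=6.22; dissipated=7.511
Op 2: CLOSE 2-3: Q_total=21.22, C_total=10.00, V=2.12; Q2=8.49, Q3=12.73; dissipated=1.070
Op 3: CLOSE 4-5: Q_total=34.00, C_total=4.00, V=8.50; Q4=25.50, Q5=8.50; dissipated=60.167
Op 4: CLOSE 2-5: Q_total=16.99, C_total=5.00, V=3.40; Q2=13.59, Q5=3.40; dissipated=16.270
Final charges: Q1=7.78, Q2=13.59, Q3=12.73, Q4=25.50, Q5=3.40

Answer: 12.73 μC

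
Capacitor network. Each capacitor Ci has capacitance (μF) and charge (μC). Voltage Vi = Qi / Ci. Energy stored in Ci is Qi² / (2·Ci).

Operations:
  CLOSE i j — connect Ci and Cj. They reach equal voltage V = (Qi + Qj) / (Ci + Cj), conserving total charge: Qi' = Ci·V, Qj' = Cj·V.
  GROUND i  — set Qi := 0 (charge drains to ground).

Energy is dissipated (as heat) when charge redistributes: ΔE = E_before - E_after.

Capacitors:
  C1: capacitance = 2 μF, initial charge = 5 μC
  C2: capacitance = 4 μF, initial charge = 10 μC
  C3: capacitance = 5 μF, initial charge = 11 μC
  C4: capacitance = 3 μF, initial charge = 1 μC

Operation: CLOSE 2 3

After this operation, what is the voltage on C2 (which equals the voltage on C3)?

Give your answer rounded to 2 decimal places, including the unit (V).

Answer: 2.33 V

Derivation:
Initial: C1(2μF, Q=5μC, V=2.50V), C2(4μF, Q=10μC, V=2.50V), C3(5μF, Q=11μC, V=2.20V), C4(3μF, Q=1μC, V=0.33V)
Op 1: CLOSE 2-3: Q_total=21.00, C_total=9.00, V=2.33; Q2=9.33, Q3=11.67; dissipated=0.100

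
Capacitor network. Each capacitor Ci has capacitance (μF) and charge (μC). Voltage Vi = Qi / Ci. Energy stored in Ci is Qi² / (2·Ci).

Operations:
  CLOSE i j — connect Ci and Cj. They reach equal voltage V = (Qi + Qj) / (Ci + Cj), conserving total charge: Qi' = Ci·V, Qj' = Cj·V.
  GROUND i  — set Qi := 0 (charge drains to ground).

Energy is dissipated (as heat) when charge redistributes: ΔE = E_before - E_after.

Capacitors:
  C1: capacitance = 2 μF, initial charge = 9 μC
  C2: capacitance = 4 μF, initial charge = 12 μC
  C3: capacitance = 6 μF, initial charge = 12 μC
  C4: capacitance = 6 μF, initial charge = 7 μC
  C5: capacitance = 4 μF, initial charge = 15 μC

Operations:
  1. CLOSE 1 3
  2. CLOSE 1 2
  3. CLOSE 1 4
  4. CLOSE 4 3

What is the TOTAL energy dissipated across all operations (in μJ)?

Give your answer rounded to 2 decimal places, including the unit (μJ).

Initial: C1(2μF, Q=9μC, V=4.50V), C2(4μF, Q=12μC, V=3.00V), C3(6μF, Q=12μC, V=2.00V), C4(6μF, Q=7μC, V=1.17V), C5(4μF, Q=15μC, V=3.75V)
Op 1: CLOSE 1-3: Q_total=21.00, C_total=8.00, V=2.62; Q1=5.25, Q3=15.75; dissipated=4.688
Op 2: CLOSE 1-2: Q_total=17.25, C_total=6.00, V=2.88; Q1=5.75, Q2=11.50; dissipated=0.094
Op 3: CLOSE 1-4: Q_total=12.75, C_total=8.00, V=1.59; Q1=3.19, Q4=9.56; dissipated=2.189
Op 4: CLOSE 4-3: Q_total=25.31, C_total=12.00, V=2.11; Q4=12.66, Q3=12.66; dissipated=1.595
Total dissipated: 8.565 μJ

Answer: 8.57 μJ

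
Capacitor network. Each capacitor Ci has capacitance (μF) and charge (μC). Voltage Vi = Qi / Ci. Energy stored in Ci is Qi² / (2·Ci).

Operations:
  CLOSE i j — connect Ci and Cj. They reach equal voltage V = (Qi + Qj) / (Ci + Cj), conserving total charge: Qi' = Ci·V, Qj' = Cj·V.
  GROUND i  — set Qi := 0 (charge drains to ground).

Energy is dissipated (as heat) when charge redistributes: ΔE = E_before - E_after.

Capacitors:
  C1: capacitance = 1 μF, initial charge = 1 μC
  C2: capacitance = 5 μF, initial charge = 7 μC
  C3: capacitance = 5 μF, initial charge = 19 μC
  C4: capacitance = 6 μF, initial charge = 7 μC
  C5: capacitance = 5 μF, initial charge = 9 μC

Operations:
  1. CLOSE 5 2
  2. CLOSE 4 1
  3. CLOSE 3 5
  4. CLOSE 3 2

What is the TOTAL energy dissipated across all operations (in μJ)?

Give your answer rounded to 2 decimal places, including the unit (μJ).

Answer: 7.77 μJ

Derivation:
Initial: C1(1μF, Q=1μC, V=1.00V), C2(5μF, Q=7μC, V=1.40V), C3(5μF, Q=19μC, V=3.80V), C4(6μF, Q=7μC, V=1.17V), C5(5μF, Q=9μC, V=1.80V)
Op 1: CLOSE 5-2: Q_total=16.00, C_total=10.00, V=1.60; Q5=8.00, Q2=8.00; dissipated=0.200
Op 2: CLOSE 4-1: Q_total=8.00, C_total=7.00, V=1.14; Q4=6.86, Q1=1.14; dissipated=0.012
Op 3: CLOSE 3-5: Q_total=27.00, C_total=10.00, V=2.70; Q3=13.50, Q5=13.50; dissipated=6.050
Op 4: CLOSE 3-2: Q_total=21.50, C_total=10.00, V=2.15; Q3=10.75, Q2=10.75; dissipated=1.512
Total dissipated: 7.774 μJ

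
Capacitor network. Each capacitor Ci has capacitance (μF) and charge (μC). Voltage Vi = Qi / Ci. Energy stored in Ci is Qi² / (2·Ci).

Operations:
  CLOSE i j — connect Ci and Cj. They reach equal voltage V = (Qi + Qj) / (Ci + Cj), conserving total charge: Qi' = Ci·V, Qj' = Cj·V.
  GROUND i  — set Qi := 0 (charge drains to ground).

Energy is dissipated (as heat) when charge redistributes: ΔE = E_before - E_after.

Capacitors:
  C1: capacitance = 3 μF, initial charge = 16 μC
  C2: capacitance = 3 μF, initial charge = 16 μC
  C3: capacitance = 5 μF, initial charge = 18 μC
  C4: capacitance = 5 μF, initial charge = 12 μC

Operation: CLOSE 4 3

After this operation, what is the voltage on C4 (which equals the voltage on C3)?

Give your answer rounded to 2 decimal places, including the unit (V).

Answer: 3.00 V

Derivation:
Initial: C1(3μF, Q=16μC, V=5.33V), C2(3μF, Q=16μC, V=5.33V), C3(5μF, Q=18μC, V=3.60V), C4(5μF, Q=12μC, V=2.40V)
Op 1: CLOSE 4-3: Q_total=30.00, C_total=10.00, V=3.00; Q4=15.00, Q3=15.00; dissipated=1.800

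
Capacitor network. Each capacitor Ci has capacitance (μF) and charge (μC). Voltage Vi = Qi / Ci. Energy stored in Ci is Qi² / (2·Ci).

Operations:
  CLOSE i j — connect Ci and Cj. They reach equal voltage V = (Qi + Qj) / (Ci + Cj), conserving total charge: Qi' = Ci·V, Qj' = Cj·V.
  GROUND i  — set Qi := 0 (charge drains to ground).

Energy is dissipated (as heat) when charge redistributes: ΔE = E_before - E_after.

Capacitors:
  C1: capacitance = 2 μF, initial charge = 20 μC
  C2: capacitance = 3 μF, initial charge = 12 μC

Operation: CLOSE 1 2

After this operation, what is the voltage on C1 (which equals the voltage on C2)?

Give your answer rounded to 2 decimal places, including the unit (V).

Answer: 6.40 V

Derivation:
Initial: C1(2μF, Q=20μC, V=10.00V), C2(3μF, Q=12μC, V=4.00V)
Op 1: CLOSE 1-2: Q_total=32.00, C_total=5.00, V=6.40; Q1=12.80, Q2=19.20; dissipated=21.600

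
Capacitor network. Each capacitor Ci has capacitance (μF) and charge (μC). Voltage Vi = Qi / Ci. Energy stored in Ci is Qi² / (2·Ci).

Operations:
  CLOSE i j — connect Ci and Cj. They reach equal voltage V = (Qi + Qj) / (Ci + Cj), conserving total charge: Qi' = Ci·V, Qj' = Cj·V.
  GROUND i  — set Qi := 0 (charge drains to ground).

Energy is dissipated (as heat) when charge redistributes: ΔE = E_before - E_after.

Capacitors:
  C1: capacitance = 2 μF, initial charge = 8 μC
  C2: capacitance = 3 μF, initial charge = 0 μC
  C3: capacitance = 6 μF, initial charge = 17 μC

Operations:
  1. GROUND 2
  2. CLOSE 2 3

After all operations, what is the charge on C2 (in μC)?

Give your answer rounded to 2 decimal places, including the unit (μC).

Initial: C1(2μF, Q=8μC, V=4.00V), C2(3μF, Q=0μC, V=0.00V), C3(6μF, Q=17μC, V=2.83V)
Op 1: GROUND 2: Q2=0; energy lost=0.000
Op 2: CLOSE 2-3: Q_total=17.00, C_total=9.00, V=1.89; Q2=5.67, Q3=11.33; dissipated=8.028
Final charges: Q1=8.00, Q2=5.67, Q3=11.33

Answer: 5.67 μC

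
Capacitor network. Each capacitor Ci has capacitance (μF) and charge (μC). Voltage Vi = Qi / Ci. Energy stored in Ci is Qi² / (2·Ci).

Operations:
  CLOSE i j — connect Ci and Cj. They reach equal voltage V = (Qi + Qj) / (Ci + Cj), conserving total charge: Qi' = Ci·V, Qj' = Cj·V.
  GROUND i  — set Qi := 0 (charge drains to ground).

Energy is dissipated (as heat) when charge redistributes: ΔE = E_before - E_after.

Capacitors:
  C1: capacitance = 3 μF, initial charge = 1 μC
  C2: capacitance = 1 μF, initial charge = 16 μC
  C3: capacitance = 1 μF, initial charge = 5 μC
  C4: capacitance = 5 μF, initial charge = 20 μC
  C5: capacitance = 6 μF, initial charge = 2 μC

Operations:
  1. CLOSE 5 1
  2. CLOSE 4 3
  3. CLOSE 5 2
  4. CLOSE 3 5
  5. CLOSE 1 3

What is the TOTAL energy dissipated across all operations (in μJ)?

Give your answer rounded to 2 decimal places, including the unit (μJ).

Initial: C1(3μF, Q=1μC, V=0.33V), C2(1μF, Q=16μC, V=16.00V), C3(1μF, Q=5μC, V=5.00V), C4(5μF, Q=20μC, V=4.00V), C5(6μF, Q=2μC, V=0.33V)
Op 1: CLOSE 5-1: Q_total=3.00, C_total=9.00, V=0.33; Q5=2.00, Q1=1.00; dissipated=0.000
Op 2: CLOSE 4-3: Q_total=25.00, C_total=6.00, V=4.17; Q4=20.83, Q3=4.17; dissipated=0.417
Op 3: CLOSE 5-2: Q_total=18.00, C_total=7.00, V=2.57; Q5=15.43, Q2=2.57; dissipated=105.190
Op 4: CLOSE 3-5: Q_total=19.60, C_total=7.00, V=2.80; Q3=2.80, Q5=16.80; dissipated=1.091
Op 5: CLOSE 1-3: Q_total=3.80, C_total=4.00, V=0.95; Q1=2.85, Q3=0.95; dissipated=2.280
Total dissipated: 108.978 μJ

Answer: 108.98 μJ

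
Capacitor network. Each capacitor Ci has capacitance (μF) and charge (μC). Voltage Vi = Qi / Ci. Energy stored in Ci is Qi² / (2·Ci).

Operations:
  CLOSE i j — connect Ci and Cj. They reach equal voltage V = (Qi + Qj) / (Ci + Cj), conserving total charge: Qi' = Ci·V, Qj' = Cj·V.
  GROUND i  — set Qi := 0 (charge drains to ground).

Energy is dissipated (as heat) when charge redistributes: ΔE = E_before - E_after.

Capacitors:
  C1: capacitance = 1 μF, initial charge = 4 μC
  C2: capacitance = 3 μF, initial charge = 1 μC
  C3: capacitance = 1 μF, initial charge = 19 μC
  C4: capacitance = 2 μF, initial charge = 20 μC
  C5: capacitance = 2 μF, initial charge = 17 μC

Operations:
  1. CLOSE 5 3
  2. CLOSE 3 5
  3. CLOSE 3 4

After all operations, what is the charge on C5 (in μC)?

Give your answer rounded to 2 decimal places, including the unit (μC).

Initial: C1(1μF, Q=4μC, V=4.00V), C2(3μF, Q=1μC, V=0.33V), C3(1μF, Q=19μC, V=19.00V), C4(2μF, Q=20μC, V=10.00V), C5(2μF, Q=17μC, V=8.50V)
Op 1: CLOSE 5-3: Q_total=36.00, C_total=3.00, V=12.00; Q5=24.00, Q3=12.00; dissipated=36.750
Op 2: CLOSE 3-5: Q_total=36.00, C_total=3.00, V=12.00; Q3=12.00, Q5=24.00; dissipated=0.000
Op 3: CLOSE 3-4: Q_total=32.00, C_total=3.00, V=10.67; Q3=10.67, Q4=21.33; dissipated=1.333
Final charges: Q1=4.00, Q2=1.00, Q3=10.67, Q4=21.33, Q5=24.00

Answer: 24.00 μC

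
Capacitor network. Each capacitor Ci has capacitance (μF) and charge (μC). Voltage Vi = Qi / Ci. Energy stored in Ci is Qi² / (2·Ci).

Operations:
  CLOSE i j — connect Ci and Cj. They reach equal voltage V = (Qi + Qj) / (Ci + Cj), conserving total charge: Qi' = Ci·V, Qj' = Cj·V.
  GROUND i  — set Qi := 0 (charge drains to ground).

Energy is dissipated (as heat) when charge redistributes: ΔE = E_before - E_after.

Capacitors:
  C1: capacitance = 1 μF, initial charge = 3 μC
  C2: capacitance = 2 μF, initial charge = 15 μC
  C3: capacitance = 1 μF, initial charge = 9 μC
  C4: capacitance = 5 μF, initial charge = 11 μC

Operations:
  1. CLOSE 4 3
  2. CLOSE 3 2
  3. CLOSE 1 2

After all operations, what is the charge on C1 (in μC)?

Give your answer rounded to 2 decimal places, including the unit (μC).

Initial: C1(1μF, Q=3μC, V=3.00V), C2(2μF, Q=15μC, V=7.50V), C3(1μF, Q=9μC, V=9.00V), C4(5μF, Q=11μC, V=2.20V)
Op 1: CLOSE 4-3: Q_total=20.00, C_total=6.00, V=3.33; Q4=16.67, Q3=3.33; dissipated=19.267
Op 2: CLOSE 3-2: Q_total=18.33, C_total=3.00, V=6.11; Q3=6.11, Q2=12.22; dissipated=5.787
Op 3: CLOSE 1-2: Q_total=15.22, C_total=3.00, V=5.07; Q1=5.07, Q2=10.15; dissipated=3.226
Final charges: Q1=5.07, Q2=10.15, Q3=6.11, Q4=16.67

Answer: 5.07 μC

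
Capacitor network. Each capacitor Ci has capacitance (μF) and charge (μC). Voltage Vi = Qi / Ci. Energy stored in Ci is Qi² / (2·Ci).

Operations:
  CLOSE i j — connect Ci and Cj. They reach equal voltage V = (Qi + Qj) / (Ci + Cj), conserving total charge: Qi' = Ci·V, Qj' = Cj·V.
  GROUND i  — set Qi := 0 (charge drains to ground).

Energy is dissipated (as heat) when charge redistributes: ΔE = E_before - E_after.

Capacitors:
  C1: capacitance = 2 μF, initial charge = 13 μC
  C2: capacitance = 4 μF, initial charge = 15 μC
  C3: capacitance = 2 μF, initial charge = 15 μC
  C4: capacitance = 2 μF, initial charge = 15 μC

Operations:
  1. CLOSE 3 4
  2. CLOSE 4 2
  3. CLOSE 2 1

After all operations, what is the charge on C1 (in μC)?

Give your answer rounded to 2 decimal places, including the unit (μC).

Answer: 11.00 μC

Derivation:
Initial: C1(2μF, Q=13μC, V=6.50V), C2(4μF, Q=15μC, V=3.75V), C3(2μF, Q=15μC, V=7.50V), C4(2μF, Q=15μC, V=7.50V)
Op 1: CLOSE 3-4: Q_total=30.00, C_total=4.00, V=7.50; Q3=15.00, Q4=15.00; dissipated=0.000
Op 2: CLOSE 4-2: Q_total=30.00, C_total=6.00, V=5.00; Q4=10.00, Q2=20.00; dissipated=9.375
Op 3: CLOSE 2-1: Q_total=33.00, C_total=6.00, V=5.50; Q2=22.00, Q1=11.00; dissipated=1.500
Final charges: Q1=11.00, Q2=22.00, Q3=15.00, Q4=10.00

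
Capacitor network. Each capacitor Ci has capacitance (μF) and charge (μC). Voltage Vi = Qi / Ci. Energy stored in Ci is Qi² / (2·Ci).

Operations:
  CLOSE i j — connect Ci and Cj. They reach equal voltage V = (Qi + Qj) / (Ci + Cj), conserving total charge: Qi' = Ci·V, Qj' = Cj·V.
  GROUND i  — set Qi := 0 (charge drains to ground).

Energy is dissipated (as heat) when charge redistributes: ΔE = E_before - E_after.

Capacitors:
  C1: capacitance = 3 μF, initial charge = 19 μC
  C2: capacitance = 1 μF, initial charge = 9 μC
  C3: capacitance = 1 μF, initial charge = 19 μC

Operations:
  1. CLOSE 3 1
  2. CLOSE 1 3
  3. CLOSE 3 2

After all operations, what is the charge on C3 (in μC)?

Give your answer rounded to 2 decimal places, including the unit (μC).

Answer: 9.25 μC

Derivation:
Initial: C1(3μF, Q=19μC, V=6.33V), C2(1μF, Q=9μC, V=9.00V), C3(1μF, Q=19μC, V=19.00V)
Op 1: CLOSE 3-1: Q_total=38.00, C_total=4.00, V=9.50; Q3=9.50, Q1=28.50; dissipated=60.167
Op 2: CLOSE 1-3: Q_total=38.00, C_total=4.00, V=9.50; Q1=28.50, Q3=9.50; dissipated=0.000
Op 3: CLOSE 3-2: Q_total=18.50, C_total=2.00, V=9.25; Q3=9.25, Q2=9.25; dissipated=0.062
Final charges: Q1=28.50, Q2=9.25, Q3=9.25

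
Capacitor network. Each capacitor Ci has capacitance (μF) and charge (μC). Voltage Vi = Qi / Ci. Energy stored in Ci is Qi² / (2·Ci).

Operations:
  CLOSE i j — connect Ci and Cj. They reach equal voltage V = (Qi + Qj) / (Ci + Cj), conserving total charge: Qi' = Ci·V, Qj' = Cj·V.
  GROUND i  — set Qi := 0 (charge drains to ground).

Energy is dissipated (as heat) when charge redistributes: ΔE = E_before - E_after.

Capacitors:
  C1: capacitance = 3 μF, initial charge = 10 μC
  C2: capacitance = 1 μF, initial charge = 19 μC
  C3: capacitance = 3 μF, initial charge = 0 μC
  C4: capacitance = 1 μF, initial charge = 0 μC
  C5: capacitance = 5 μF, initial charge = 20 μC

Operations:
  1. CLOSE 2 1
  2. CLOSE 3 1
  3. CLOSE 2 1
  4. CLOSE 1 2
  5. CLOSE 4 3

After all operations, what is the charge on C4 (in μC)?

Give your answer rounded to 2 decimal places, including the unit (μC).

Answer: 2.72 μC

Derivation:
Initial: C1(3μF, Q=10μC, V=3.33V), C2(1μF, Q=19μC, V=19.00V), C3(3μF, Q=0μC, V=0.00V), C4(1μF, Q=0μC, V=0.00V), C5(5μF, Q=20μC, V=4.00V)
Op 1: CLOSE 2-1: Q_total=29.00, C_total=4.00, V=7.25; Q2=7.25, Q1=21.75; dissipated=92.042
Op 2: CLOSE 3-1: Q_total=21.75, C_total=6.00, V=3.62; Q3=10.88, Q1=10.88; dissipated=39.422
Op 3: CLOSE 2-1: Q_total=18.12, C_total=4.00, V=4.53; Q2=4.53, Q1=13.59; dissipated=4.928
Op 4: CLOSE 1-2: Q_total=18.12, C_total=4.00, V=4.53; Q1=13.59, Q2=4.53; dissipated=0.000
Op 5: CLOSE 4-3: Q_total=10.88, C_total=4.00, V=2.72; Q4=2.72, Q3=8.16; dissipated=4.928
Final charges: Q1=13.59, Q2=4.53, Q3=8.16, Q4=2.72, Q5=20.00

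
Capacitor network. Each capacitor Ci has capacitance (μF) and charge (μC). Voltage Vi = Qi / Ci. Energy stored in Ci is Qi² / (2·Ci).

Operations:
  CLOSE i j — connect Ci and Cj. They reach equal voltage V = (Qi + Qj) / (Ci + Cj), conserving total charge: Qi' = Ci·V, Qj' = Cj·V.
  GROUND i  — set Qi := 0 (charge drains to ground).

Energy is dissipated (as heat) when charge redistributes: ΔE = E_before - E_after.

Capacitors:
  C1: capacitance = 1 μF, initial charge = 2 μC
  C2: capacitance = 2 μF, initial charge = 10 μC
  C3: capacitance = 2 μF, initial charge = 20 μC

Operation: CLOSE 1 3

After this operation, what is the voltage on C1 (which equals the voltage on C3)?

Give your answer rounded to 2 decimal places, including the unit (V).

Initial: C1(1μF, Q=2μC, V=2.00V), C2(2μF, Q=10μC, V=5.00V), C3(2μF, Q=20μC, V=10.00V)
Op 1: CLOSE 1-3: Q_total=22.00, C_total=3.00, V=7.33; Q1=7.33, Q3=14.67; dissipated=21.333

Answer: 7.33 V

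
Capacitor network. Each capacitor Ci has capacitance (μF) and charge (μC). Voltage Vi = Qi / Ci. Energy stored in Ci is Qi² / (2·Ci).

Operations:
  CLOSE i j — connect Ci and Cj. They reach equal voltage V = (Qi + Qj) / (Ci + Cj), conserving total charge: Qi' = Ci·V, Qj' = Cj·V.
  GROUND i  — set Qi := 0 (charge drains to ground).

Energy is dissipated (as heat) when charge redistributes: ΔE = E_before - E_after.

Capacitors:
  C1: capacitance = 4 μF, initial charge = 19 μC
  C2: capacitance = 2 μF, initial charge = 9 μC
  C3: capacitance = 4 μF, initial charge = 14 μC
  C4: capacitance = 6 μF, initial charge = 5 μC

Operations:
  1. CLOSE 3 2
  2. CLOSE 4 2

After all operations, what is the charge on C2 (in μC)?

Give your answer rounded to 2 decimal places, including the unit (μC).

Answer: 3.17 μC

Derivation:
Initial: C1(4μF, Q=19μC, V=4.75V), C2(2μF, Q=9μC, V=4.50V), C3(4μF, Q=14μC, V=3.50V), C4(6μF, Q=5μC, V=0.83V)
Op 1: CLOSE 3-2: Q_total=23.00, C_total=6.00, V=3.83; Q3=15.33, Q2=7.67; dissipated=0.667
Op 2: CLOSE 4-2: Q_total=12.67, C_total=8.00, V=1.58; Q4=9.50, Q2=3.17; dissipated=6.750
Final charges: Q1=19.00, Q2=3.17, Q3=15.33, Q4=9.50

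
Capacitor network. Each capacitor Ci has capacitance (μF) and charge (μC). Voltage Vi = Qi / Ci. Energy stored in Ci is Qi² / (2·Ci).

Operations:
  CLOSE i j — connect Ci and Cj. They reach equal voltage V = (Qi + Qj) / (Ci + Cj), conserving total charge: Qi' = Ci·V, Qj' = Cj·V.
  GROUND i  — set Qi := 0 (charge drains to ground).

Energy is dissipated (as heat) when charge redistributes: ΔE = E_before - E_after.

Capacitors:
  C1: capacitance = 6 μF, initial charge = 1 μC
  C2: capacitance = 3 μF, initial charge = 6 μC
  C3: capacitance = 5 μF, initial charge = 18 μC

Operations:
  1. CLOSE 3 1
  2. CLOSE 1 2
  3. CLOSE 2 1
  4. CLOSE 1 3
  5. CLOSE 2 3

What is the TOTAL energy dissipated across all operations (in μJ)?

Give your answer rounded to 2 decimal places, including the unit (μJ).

Answer: 16.16 μJ

Derivation:
Initial: C1(6μF, Q=1μC, V=0.17V), C2(3μF, Q=6μC, V=2.00V), C3(5μF, Q=18μC, V=3.60V)
Op 1: CLOSE 3-1: Q_total=19.00, C_total=11.00, V=1.73; Q3=8.64, Q1=10.36; dissipated=16.074
Op 2: CLOSE 1-2: Q_total=16.36, C_total=9.00, V=1.82; Q1=10.91, Q2=5.45; dissipated=0.074
Op 3: CLOSE 2-1: Q_total=16.36, C_total=9.00, V=1.82; Q2=5.45, Q1=10.91; dissipated=0.000
Op 4: CLOSE 1-3: Q_total=19.55, C_total=11.00, V=1.78; Q1=10.66, Q3=8.88; dissipated=0.011
Op 5: CLOSE 2-3: Q_total=14.34, C_total=8.00, V=1.79; Q2=5.38, Q3=8.96; dissipated=0.002
Total dissipated: 16.161 μJ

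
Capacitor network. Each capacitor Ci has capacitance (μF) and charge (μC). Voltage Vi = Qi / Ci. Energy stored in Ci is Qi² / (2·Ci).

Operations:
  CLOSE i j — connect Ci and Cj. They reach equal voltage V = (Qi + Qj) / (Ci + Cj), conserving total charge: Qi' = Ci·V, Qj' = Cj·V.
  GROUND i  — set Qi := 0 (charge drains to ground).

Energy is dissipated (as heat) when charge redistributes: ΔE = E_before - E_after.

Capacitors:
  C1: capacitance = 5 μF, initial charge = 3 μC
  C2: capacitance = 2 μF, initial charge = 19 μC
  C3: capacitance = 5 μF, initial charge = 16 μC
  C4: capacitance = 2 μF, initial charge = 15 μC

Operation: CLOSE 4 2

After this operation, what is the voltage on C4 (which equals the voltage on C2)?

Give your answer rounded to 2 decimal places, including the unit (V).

Initial: C1(5μF, Q=3μC, V=0.60V), C2(2μF, Q=19μC, V=9.50V), C3(5μF, Q=16μC, V=3.20V), C4(2μF, Q=15μC, V=7.50V)
Op 1: CLOSE 4-2: Q_total=34.00, C_total=4.00, V=8.50; Q4=17.00, Q2=17.00; dissipated=2.000

Answer: 8.50 V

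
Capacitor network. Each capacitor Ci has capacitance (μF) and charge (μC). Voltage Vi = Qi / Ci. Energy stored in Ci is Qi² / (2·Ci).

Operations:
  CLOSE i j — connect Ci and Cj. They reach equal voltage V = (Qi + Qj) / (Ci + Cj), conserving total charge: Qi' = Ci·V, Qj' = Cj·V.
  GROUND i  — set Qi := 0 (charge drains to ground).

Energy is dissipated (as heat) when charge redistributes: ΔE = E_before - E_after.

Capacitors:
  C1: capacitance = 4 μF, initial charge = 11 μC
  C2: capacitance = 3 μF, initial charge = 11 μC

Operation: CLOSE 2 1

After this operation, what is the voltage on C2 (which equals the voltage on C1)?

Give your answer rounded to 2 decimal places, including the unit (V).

Answer: 3.14 V

Derivation:
Initial: C1(4μF, Q=11μC, V=2.75V), C2(3μF, Q=11μC, V=3.67V)
Op 1: CLOSE 2-1: Q_total=22.00, C_total=7.00, V=3.14; Q2=9.43, Q1=12.57; dissipated=0.720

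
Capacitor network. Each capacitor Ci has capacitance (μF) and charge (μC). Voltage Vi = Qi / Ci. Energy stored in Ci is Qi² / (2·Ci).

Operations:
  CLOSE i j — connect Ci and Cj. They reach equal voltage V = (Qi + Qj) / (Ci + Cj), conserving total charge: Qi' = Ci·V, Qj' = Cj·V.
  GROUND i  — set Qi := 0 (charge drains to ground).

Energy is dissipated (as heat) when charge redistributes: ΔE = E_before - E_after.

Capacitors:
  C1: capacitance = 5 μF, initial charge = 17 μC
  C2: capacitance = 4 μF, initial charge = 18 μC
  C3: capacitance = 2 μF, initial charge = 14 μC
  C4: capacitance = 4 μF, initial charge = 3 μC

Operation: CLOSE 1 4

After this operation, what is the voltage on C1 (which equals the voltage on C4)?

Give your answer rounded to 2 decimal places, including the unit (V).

Initial: C1(5μF, Q=17μC, V=3.40V), C2(4μF, Q=18μC, V=4.50V), C3(2μF, Q=14μC, V=7.00V), C4(4μF, Q=3μC, V=0.75V)
Op 1: CLOSE 1-4: Q_total=20.00, C_total=9.00, V=2.22; Q1=11.11, Q4=8.89; dissipated=7.803

Answer: 2.22 V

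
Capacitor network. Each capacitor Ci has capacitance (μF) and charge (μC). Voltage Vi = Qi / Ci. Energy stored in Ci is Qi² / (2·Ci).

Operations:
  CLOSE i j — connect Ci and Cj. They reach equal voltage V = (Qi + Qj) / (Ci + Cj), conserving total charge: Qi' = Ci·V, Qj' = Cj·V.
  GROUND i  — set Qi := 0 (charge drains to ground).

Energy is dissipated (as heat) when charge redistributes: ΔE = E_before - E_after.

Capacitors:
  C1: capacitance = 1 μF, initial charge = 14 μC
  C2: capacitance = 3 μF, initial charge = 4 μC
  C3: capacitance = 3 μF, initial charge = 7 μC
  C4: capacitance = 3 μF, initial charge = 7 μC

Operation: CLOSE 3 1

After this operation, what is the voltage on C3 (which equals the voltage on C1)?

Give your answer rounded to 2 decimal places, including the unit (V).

Initial: C1(1μF, Q=14μC, V=14.00V), C2(3μF, Q=4μC, V=1.33V), C3(3μF, Q=7μC, V=2.33V), C4(3μF, Q=7μC, V=2.33V)
Op 1: CLOSE 3-1: Q_total=21.00, C_total=4.00, V=5.25; Q3=15.75, Q1=5.25; dissipated=51.042

Answer: 5.25 V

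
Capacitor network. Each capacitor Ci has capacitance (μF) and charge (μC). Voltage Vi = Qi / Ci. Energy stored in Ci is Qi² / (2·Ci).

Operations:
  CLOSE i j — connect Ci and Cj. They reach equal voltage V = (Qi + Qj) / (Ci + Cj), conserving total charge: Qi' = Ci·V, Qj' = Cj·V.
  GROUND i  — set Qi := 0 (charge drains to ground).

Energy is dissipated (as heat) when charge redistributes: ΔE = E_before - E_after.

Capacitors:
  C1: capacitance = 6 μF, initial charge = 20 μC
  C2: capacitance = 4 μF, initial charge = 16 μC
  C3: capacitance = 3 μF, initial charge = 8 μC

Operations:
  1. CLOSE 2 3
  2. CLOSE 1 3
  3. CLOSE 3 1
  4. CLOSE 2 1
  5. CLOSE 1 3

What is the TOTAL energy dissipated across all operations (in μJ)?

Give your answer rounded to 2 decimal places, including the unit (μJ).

Initial: C1(6μF, Q=20μC, V=3.33V), C2(4μF, Q=16μC, V=4.00V), C3(3μF, Q=8μC, V=2.67V)
Op 1: CLOSE 2-3: Q_total=24.00, C_total=7.00, V=3.43; Q2=13.71, Q3=10.29; dissipated=1.524
Op 2: CLOSE 1-3: Q_total=30.29, C_total=9.00, V=3.37; Q1=20.19, Q3=10.10; dissipated=0.009
Op 3: CLOSE 3-1: Q_total=30.29, C_total=9.00, V=3.37; Q3=10.10, Q1=20.19; dissipated=0.000
Op 4: CLOSE 2-1: Q_total=33.90, C_total=10.00, V=3.39; Q2=13.56, Q1=20.34; dissipated=0.005
Op 5: CLOSE 1-3: Q_total=30.44, C_total=9.00, V=3.38; Q1=20.29, Q3=10.15; dissipated=0.001
Total dissipated: 1.538 μJ

Answer: 1.54 μJ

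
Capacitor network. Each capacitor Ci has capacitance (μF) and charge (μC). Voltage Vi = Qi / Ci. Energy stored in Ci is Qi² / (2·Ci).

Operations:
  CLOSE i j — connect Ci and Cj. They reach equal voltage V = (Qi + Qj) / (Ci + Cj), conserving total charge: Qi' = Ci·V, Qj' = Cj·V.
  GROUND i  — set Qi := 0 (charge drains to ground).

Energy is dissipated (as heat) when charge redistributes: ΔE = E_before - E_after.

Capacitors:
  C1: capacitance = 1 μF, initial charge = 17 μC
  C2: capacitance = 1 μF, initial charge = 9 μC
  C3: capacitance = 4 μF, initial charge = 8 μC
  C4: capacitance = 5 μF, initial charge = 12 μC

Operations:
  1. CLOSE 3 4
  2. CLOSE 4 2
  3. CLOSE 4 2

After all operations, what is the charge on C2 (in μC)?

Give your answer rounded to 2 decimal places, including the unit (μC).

Answer: 3.35 μC

Derivation:
Initial: C1(1μF, Q=17μC, V=17.00V), C2(1μF, Q=9μC, V=9.00V), C3(4μF, Q=8μC, V=2.00V), C4(5μF, Q=12μC, V=2.40V)
Op 1: CLOSE 3-4: Q_total=20.00, C_total=9.00, V=2.22; Q3=8.89, Q4=11.11; dissipated=0.178
Op 2: CLOSE 4-2: Q_total=20.11, C_total=6.00, V=3.35; Q4=16.76, Q2=3.35; dissipated=19.141
Op 3: CLOSE 4-2: Q_total=20.11, C_total=6.00, V=3.35; Q4=16.76, Q2=3.35; dissipated=0.000
Final charges: Q1=17.00, Q2=3.35, Q3=8.89, Q4=16.76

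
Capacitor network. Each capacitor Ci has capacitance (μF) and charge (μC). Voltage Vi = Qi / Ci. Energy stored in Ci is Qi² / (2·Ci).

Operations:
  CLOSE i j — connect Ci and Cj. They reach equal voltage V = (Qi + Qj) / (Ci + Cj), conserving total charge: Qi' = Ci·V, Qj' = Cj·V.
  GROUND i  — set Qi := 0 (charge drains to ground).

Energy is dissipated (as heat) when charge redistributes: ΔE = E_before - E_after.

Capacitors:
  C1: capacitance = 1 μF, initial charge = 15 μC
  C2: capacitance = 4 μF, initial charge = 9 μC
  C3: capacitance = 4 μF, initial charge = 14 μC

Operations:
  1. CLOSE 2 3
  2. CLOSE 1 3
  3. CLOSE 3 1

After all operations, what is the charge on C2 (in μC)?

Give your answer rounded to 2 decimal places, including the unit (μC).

Initial: C1(1μF, Q=15μC, V=15.00V), C2(4μF, Q=9μC, V=2.25V), C3(4μF, Q=14μC, V=3.50V)
Op 1: CLOSE 2-3: Q_total=23.00, C_total=8.00, V=2.88; Q2=11.50, Q3=11.50; dissipated=1.562
Op 2: CLOSE 1-3: Q_total=26.50, C_total=5.00, V=5.30; Q1=5.30, Q3=21.20; dissipated=58.806
Op 3: CLOSE 3-1: Q_total=26.50, C_total=5.00, V=5.30; Q3=21.20, Q1=5.30; dissipated=0.000
Final charges: Q1=5.30, Q2=11.50, Q3=21.20

Answer: 11.50 μC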